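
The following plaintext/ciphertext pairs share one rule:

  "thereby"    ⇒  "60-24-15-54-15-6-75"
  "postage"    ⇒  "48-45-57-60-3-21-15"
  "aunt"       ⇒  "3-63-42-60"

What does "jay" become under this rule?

t(#20)→60 and h(#8)→24: differences scale by 3, so n = 3·pos + 0. Each letter becomes 3×(its alphabet position, a=1..z=26).
On jay: j=10→30, a=1→3, y=25→75.

30-3-75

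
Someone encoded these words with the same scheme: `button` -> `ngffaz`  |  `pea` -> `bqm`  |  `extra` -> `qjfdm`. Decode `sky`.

gym

Compare letters: b→n is +12, u→g is +12, t→f is +12 — a constant shift. Every letter moves 12 places later in the alphabet, wrapping around z→a.
Undoing it on sky: s−12=g, k−12=y, y−12=m.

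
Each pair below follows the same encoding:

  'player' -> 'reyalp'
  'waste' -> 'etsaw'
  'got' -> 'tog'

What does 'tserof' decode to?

forest

The output letters match the input read backwards: player reversed is reyalp. It's just the letters in reverse order.
Decoding tserof: then reverse → forest.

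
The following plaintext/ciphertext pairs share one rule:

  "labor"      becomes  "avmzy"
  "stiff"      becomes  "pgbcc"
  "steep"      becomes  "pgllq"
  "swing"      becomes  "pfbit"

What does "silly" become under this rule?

pbaan

l(11)→a(0) and a(0)→v(21) fit y≡17x+21 (mod 26); the inverse of 17 mod 26 is 23. This is an affine cipher: with a=0,…,z=25, each position x becomes (17x+21) mod 26.
On silly: s(18)→17·18+21≡15=p; i(8)→17·8+21≡1=b; l(11)→17·11+21≡0=a; l(11)→17·11+21≡0=a; y(24)→17·24+21≡13=n (all mod 26).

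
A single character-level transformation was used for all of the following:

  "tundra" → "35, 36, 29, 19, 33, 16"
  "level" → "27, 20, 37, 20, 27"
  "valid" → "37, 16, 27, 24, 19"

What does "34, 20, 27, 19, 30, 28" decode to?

t is letter #20 and maps to 35: an offset of 15. Each letter is replaced by its alphabet position (a=1..z=26) + 15.
Reversing it on 34, 20, 27, 19, 30, 28: 34→(34−15)÷1=19=s, 20→(20−15)÷1=5=e, 27→(27−15)÷1=12=l, 19→(19−15)÷1=4=d, 30→(30−15)÷1=15=o, 28→(28−15)÷1=13=m.

seldom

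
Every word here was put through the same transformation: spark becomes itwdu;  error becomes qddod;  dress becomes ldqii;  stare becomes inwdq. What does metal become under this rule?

s(18)→i(8) and p(15)→t(19) fit y≡5x+22 (mod 26); the inverse of 5 mod 26 is 21. Treating letters as 0–25, the rule is x ↦ 5x + 22 (mod 26).
On metal: m(12)→5·12+22≡4=e; e(4)→5·4+22≡16=q; t(19)→5·19+22≡13=n; a(0)→5·0+22≡22=w; l(11)→5·11+22≡25=z (all mod 26).

eqnwz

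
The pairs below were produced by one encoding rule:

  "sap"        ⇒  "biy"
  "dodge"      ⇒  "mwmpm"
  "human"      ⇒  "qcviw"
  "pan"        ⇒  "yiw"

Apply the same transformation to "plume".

yucvm

The shift depends on letter class: consonant s→b is +9, but vowel a→i is +8. The rule splits by letter class: vowels +8, consonants +9.
Applying it to plume: p(cons)+9=y, l(cons)+9=u, u(vowel)+8=c, m(cons)+9=v, e(vowel)+8=m.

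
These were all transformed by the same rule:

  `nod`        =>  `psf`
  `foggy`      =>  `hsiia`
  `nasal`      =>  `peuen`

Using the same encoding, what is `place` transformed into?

rneei

The shift depends on letter class: consonant n→p is +2, but vowel o→s is +4. The rule splits by letter class: vowels +4, consonants +2.
For place: p(cons)+2=r, l(cons)+2=n, a(vowel)+4=e, c(cons)+2=e, e(vowel)+4=i.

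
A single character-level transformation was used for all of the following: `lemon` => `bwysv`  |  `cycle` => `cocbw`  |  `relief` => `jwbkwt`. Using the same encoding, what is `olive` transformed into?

sbkxw

l(11)→b(1) and e(4)→w(22) fit y≡23x+8 (mod 26); the inverse of 23 mod 26 is 17. Treating letters as 0–25, the rule is x ↦ 23x + 8 (mod 26).
On olive: o(14)→23·14+8≡18=s; l(11)→23·11+8≡1=b; i(8)→23·8+8≡10=k; v(21)→23·21+8≡23=x; e(4)→23·4+8≡22=w (all mod 26).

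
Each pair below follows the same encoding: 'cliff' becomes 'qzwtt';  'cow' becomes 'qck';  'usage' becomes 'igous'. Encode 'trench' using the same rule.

Compare letters: c→q is +14, l→z is +14, i→w is +14 — a constant shift. It's a constant shift of +14 (ROT14).
For trench: t+14=h, r+14=f, e+14=s, n+14=b, c+14=q, h+14=v.

hfsbqv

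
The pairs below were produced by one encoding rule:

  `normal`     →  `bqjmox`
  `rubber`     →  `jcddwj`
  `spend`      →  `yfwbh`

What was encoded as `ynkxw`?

Each letter's alphabet position (a=0..z=25) is mapped through 15·x+14 mod 26 — an affine cipher.
Reversing it on ynkxw: y(24)→7·(24−14)≡18=s; n(13)→7·(13−14)≡19=t; k(10)→7·(10−14)≡24=y; x(23)→7·(23−14)≡11=l; w(22)→7·(22−14)≡4=e (all mod 26).

style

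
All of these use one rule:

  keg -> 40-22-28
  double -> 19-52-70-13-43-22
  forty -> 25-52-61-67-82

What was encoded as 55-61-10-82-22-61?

prayer

k(#11)→40 and e(#5)→22: differences scale by 3, so n = 3·pos + 7. With a=1..z=26, the number is 3·pos + 7.
Undoing it on 55-61-10-82-22-61: 55→(55−7)÷3=16=p, 61→(61−7)÷3=18=r, 10→(10−7)÷3=1=a, 82→(82−7)÷3=25=y, 22→(22−7)÷3=5=e, 61→(61−7)÷3=18=r.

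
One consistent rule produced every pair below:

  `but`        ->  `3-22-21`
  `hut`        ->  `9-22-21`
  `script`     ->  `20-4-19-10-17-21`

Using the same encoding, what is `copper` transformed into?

b is letter #2 and maps to 3: an offset of 1. Each letter is replaced by its alphabet position (a=1..z=26) + 1.
For copper: c=3→4, o=15→16, p=16→17, p=16→17, e=5→6, r=18→19.

4-16-17-17-6-19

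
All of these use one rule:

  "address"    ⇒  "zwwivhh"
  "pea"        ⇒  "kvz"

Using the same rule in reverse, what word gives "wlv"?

Each pair mirrors across the alphabet (a↔z, d↔w, d↔w): positions sum to 25. This is the alphabet-reversal cipher (Atbash): a becomes z, b becomes y, etc.
Reversing it on wlv: w↔d, l↔o, v↔e.

doe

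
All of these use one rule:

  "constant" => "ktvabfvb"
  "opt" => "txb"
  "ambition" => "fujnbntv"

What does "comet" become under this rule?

ktujb

Vowels shift forward by 5 and consonants shift forward by 8.
On comet: c(cons)+8=k, o(vowel)+5=t, m(cons)+8=u, e(vowel)+5=j, t(cons)+8=b.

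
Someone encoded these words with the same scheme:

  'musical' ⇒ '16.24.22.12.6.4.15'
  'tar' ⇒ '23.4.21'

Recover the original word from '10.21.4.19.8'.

m is letter #13 and maps to 16: an offset of 3. The number is (letter's place in the alphabet, a=1) + 3.
Reversing it on 10.21.4.19.8: 10→(10−3)÷1=7=g, 21→(21−3)÷1=18=r, 4→(4−3)÷1=1=a, 19→(19−3)÷1=16=p, 8→(8−3)÷1=5=e.

grape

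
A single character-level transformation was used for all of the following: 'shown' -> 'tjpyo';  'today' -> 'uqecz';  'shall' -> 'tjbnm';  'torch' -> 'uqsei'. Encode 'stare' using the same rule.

tvbtf

A repeating key of period 2 is used — shifts +1, +2 over and over.
On stare: s+1=t, t+2=v, a+1=b, r+2=t, e+1=f.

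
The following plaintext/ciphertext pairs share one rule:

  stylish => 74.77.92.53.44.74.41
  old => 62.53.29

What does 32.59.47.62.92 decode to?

enjoy

s(#19)→74 and t(#20)→77: differences scale by 3, so n = 3·pos + 17. The formula is n = 3×(alphabet index, a=1) + 17.
Undoing it on 32.59.47.62.92: 32→(32−17)÷3=5=e, 59→(59−17)÷3=14=n, 47→(47−17)÷3=10=j, 62→(62−17)÷3=15=o, 92→(92−17)÷3=25=y.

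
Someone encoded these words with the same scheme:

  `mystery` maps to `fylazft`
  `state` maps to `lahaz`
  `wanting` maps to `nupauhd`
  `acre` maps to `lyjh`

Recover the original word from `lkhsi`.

The output letters match the input read backwards, each shifted +7: mystery reversed is yretsym. Read the word backwards and shift each letter +7.
Undoing it on lkhsi: shift back: l−7=e, k−7=d, h−7=a, s−7=l, i−7=b → edalb; then reverse → blade.

blade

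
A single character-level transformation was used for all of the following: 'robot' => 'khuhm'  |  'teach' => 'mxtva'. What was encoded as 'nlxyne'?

Compare letters: r→k is +19, o→h is +19, b→u is +19 — a constant shift. It's a constant shift of +19 (ROT19).
Reversing it on nlxyne: n−19=u, l−19=s, x−19=e, y−19=f, n−19=u, e−19=l.

useful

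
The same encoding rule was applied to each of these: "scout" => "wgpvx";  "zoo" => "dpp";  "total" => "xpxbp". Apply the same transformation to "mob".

The shift depends on letter class: consonant s→w is +4, but vowel o→p is +1. Two shifts are in play — +1 for a/e/i/o/u, +4 for every other letter.
Applying it to mob: m(cons)+4=q, o(vowel)+1=p, b(cons)+4=f.

qpf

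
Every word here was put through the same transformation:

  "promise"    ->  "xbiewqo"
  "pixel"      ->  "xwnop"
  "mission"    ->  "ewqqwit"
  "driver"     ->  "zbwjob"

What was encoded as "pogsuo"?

league

p(15)→x(23) and r(17)→b(1) fit y≡15x+6 (mod 26); the inverse of 15 mod 26 is 7. Treating letters as 0–25, the rule is x ↦ 15x + 6 (mod 26).
Decoding pogsuo: p(15)→7·(15−6)≡11=l; o(14)→7·(14−6)≡4=e; g(6)→7·(6−6)≡0=a; s(18)→7·(18−6)≡6=g; u(20)→7·(20−6)≡20=u; o(14)→7·(14−6)≡4=e (all mod 26).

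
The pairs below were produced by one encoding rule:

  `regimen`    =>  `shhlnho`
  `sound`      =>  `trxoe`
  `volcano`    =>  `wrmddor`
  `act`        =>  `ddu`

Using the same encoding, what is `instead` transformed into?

lotuhde

The shift depends on letter class: consonant r→s is +1, but vowel e→h is +3. Two shifts are in play — +3 for a/e/i/o/u, +1 for every other letter.
Applying it to instead: i(vowel)+3=l, n(cons)+1=o, s(cons)+1=t, t(cons)+1=u, e(vowel)+3=h, a(vowel)+3=d, d(cons)+1=e.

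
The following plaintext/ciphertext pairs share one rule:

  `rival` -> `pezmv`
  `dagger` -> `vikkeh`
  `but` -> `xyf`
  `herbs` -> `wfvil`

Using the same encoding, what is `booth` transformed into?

The output letters match the input read backwards, each shifted +4: rival reversed is lavir. The word is reversed, then every letter is shifted forward by 4.
Applying it to booth: reverse → htoob; then shift: h+4=l, t+4=x, o+4=s, o+4=s, b+4=f.

lxssf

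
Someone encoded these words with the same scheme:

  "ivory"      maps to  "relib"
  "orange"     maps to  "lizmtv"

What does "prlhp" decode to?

kiosk

Each pair mirrors across the alphabet (i↔r, v↔e, o↔l): positions sum to 25. This is the alphabet-reversal cipher (Atbash): a becomes z, b becomes y, etc.
Reversing it on prlhp: p↔k, r↔i, l↔o, h↔s, p↔k.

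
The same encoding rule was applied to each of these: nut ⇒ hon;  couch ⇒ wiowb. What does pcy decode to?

Each letter is shifted forward by 20 in the alphabet (a Caesar shift of +20).
Reversing it on pcy: p−20=v, c−20=i, y−20=e.

vie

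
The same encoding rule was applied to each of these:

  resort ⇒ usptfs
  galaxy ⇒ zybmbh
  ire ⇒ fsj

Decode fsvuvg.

future

The output letters match the input read backwards, each shifted +1: resort reversed is troser. Read the word backwards and shift each letter +1.
Undoing it on fsvuvg: shift back: f−1=e, s−1=r, v−1=u, u−1=t, v−1=u, g−1=f → erutuf; then reverse → future.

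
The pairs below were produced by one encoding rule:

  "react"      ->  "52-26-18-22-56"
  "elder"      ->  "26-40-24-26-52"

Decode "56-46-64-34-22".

r(#18)→52 and e(#5)→26: differences scale by 2, so n = 2·pos + 16. Each letter becomes 2×(its alphabet position, a=1..z=26) + 16.
Reversing it on 56-46-64-34-22: 56→(56−16)÷2=20=t, 46→(46−16)÷2=15=o, 64→(64−16)÷2=24=x, 34→(34−16)÷2=9=i, 22→(22−16)÷2=3=c.

toxic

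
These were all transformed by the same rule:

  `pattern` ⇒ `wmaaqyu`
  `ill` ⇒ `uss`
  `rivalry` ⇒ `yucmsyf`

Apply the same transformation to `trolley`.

The shift depends on letter class: consonant p→w is +7, but vowel a→m is +12. Vowels shift forward by 12 and consonants shift forward by 7.
Applying it to trolley: t(cons)+7=a, r(cons)+7=y, o(vowel)+12=a, l(cons)+7=s, l(cons)+7=s, e(vowel)+12=q, y(cons)+7=f.

ayassqf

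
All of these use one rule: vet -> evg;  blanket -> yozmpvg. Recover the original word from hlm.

son

Each pair mirrors across the alphabet (v↔e, e↔v, t↔g): positions sum to 25. Letters are reflected about the middle of the alphabet (position → 25−position): Atbash.
Reversing it on hlm: h↔s, l↔o, m↔n.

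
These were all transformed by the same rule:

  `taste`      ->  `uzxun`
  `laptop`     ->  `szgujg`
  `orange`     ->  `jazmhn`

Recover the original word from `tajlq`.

crowd

t(19)→u(20) and a(0)→z(25) fit y≡23x+25 (mod 26); the inverse of 23 mod 26 is 17. Treating letters as 0–25, the rule is x ↦ 23x + 25 (mod 26).
Reversing it on tajlq: t(19)→17·(19−25)≡2=c; a(0)→17·(0−25)≡17=r; j(9)→17·(9−25)≡14=o; l(11)→17·(11−25)≡22=w; q(16)→17·(16−25)≡3=d (all mod 26).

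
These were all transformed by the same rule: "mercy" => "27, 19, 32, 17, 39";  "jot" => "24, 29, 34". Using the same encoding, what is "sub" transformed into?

33, 35, 16

Letters become their 1-based position plus 14 (so a→15, b→16, …).
On sub: s=19→33, u=21→35, b=2→16.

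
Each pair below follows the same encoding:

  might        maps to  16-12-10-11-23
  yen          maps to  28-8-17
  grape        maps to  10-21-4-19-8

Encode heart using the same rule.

11-8-4-21-23

Letters become their 1-based position plus 3 (so a→4, b→5, …).
Applying it to heart: h=8→11, e=5→8, a=1→4, r=18→21, t=20→23.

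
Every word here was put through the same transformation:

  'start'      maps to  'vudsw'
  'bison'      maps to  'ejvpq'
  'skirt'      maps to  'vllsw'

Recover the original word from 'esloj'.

Shifts by position in start: pos 0: s→v (+3), pos 1: t→u (+1), pos 2: a→d (+3), pos 3: r→s (+1) — repeating every 2. A repeating key of period 2 is used — shifts +3, +1 over and over.
Reversing it on esloj: e−3=b, s−1=r, l−3=i, o−1=n, j−3=g.

bring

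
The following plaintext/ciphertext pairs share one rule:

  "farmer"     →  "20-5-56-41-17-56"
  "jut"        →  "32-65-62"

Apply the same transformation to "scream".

59-11-56-17-5-41

f(#6)→20 and a(#1)→5: differences scale by 3, so n = 3·pos + 2. With a=1..z=26, the number is 3·pos + 2.
On scream: s=19→59, c=3→11, r=18→56, e=5→17, a=1→5, m=13→41.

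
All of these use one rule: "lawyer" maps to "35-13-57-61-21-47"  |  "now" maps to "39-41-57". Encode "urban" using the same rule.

53-47-15-13-39

l(#12)→35 and a(#1)→13: differences scale by 2, so n = 2·pos + 11. The formula is n = 2×(alphabet index, a=1) + 11.
On urban: u=21→53, r=18→47, b=2→15, a=1→13, n=14→39.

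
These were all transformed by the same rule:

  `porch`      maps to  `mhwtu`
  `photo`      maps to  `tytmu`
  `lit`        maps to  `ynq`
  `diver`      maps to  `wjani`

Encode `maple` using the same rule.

The output letters match the input read backwards, each shifted +5: porch reversed is hcrop. Two steps: reverse the string, then apply a Caesar shift of +5.
Applying it to maple: reverse → elpam; then shift: e+5=j, l+5=q, p+5=u, a+5=f, m+5=r.

jqufr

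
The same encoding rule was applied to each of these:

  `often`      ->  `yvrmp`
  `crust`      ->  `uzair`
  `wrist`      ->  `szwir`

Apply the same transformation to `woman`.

sygcp

o(14)→y(24) and f(5)→v(21) fit y≡9x+2 (mod 26); the inverse of 9 mod 26 is 3. Treating letters as 0–25, the rule is x ↦ 9x + 2 (mod 26).
For woman: w(22)→9·22+2≡18=s; o(14)→9·14+2≡24=y; m(12)→9·12+2≡6=g; a(0)→9·0+2≡2=c; n(13)→9·13+2≡15=p (all mod 26).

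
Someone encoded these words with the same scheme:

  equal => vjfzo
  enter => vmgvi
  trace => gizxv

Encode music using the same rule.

This is the alphabet-reversal cipher (Atbash): a becomes z, b becomes y, etc.
On music: m↔n, u↔f, s↔h, i↔r, c↔x.

nfhrx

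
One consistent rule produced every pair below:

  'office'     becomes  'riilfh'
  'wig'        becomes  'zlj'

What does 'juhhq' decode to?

green

Compare letters: o→r is +3, f→i is +3, f→i is +3 — a constant shift. Each letter is shifted forward by 3 in the alphabet (a Caesar shift of +3).
Undoing it on juhhq: j−3=g, u−3=r, h−3=e, h−3=e, q−3=n.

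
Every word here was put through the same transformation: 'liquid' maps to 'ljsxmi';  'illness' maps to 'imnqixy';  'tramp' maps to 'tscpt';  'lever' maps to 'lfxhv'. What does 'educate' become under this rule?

eewfeyk

In liquid: l→l is +0, i→j is +1, q→s is +2, u→x is +3 — the shift increases by 1 each position. The shift increases by 1 at each position, starting from +0: 0, 1, 2, ….
For educate: e+0=e, d+1=e, u+2=w, c+3=f, a+4=e, t+5=y, e+6=k.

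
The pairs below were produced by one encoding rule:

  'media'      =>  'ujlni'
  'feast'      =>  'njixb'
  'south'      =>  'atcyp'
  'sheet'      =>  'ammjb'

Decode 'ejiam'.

Shifts by position in media: pos 0: m→u (+8), pos 1: e→j (+5), pos 2: d→l (+8), pos 3: i→n (+5) — repeating every 2. The shifts repeat in a cycle of length 2: positions 0,1,… shift by +8, +5, then the pattern repeats.
Reversing it on ejiam: e−8=w, j−5=e, i−8=a, a−5=v, m−8=e.

weave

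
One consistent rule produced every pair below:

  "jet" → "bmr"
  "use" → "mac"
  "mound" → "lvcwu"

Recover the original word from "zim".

The output letters match the input read backwards, each shifted +8: jet reversed is tej. Read the word backwards and shift each letter +8.
Undoing it on zim: shift back: z−8=r, i−8=a, m−8=e → rae; then reverse → ear.

ear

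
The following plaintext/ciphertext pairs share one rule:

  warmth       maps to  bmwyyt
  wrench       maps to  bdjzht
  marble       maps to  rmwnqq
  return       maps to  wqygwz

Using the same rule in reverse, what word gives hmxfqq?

A repeating key of period 2 is used — shifts +5, +12 over and over.
Undoing it on hmxfqq: h−5=c, m−12=a, x−5=s, f−12=t, q−5=l, q−12=e.

castle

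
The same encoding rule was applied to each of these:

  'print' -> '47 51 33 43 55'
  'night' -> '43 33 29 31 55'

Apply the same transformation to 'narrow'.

p(#16)→47 and r(#18)→51: differences scale by 2, so n = 2·pos + 15. Each letter becomes 2×(its alphabet position, a=1..z=26) + 15.
On narrow: n=14→43, a=1→17, r=18→51, r=18→51, o=15→45, w=23→61.

43 17 51 51 45 61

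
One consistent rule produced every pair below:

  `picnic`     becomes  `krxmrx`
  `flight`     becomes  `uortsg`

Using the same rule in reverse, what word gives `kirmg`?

print

Each letter is replaced by its mirror in the alphabet: a↔z, b↔y, c↔x, and so on (the Atbash cipher).
Decoding kirmg: k↔p, i↔r, r↔i, m↔n, g↔t.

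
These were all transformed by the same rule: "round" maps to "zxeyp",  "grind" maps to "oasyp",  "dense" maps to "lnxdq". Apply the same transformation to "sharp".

aqkcb

In round: r→z is +8, o→x is +9, u→e is +10, n→y is +11 — the shift increases by 1 each position. Letter i (0-indexed) is shifted by i+8, so successive shifts are 8, 9, 10, ….
For sharp: s+8=a, h+9=q, a+10=k, r+11=c, p+12=b.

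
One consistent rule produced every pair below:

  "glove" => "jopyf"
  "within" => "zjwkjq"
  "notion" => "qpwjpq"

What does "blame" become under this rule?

Vowels shift forward by 1 and consonants shift forward by 3.
Applying it to blame: b(cons)+3=e, l(cons)+3=o, a(vowel)+1=b, m(cons)+3=p, e(vowel)+1=f.

eobpf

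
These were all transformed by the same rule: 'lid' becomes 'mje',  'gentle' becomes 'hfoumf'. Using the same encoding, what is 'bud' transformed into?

Compare letters: l→m is +1, i→j is +1, d→e is +1 — a constant shift. This is a Caesar cipher with shift 1.
Applying it to bud: b+1=c, u+1=v, d+1=e.

cve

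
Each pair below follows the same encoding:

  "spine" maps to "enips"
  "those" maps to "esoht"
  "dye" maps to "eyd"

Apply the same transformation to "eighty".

ythgie

It's just the letters in reverse order.
For eighty: reverse → ythgie.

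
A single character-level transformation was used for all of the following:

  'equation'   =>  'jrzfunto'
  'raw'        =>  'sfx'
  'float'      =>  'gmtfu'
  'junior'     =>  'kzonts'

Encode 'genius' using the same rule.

The shift depends on letter class: consonant q→r is +1, but vowel e→j is +5. Two shifts are in play — +5 for a/e/i/o/u, +1 for every other letter.
On genius: g(cons)+1=h, e(vowel)+5=j, n(cons)+1=o, i(vowel)+5=n, u(vowel)+5=z, s(cons)+1=t.

hjonzt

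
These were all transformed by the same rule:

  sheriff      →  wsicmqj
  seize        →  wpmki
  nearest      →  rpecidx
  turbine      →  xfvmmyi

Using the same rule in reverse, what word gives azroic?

Shifts by position in sheriff: pos 0: s→w (+4), pos 1: h→s (+11), pos 2: e→i (+4), pos 3: r→c (+11) — repeating every 2. A repeating key of period 2 is used — shifts +4, +11 over and over.
Reversing it on azroic: a−4=w, z−11=o, r−4=n, o−11=d, i−4=e, c−11=r.

wonder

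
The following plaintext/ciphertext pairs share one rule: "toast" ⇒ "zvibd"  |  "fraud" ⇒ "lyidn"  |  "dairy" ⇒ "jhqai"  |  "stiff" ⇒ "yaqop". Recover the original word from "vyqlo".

price

Each letter shifts forward by (position + 6), i.e. 6, 7, 8, … — the shift grows by one for each successive letter.
Undoing it on vyqlo: v−6=p, y−7=r, q−8=i, l−9=c, o−10=e.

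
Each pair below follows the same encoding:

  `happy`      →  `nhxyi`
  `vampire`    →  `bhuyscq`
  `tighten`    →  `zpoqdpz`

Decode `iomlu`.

In happy: h→n is +6, a→h is +7, p→x is +8, p→y is +9 — the shift increases by 1 each position. The shift increases by 1 at each position, starting from +6: 6, 7, 8, ….
Decoding iomlu: i−6=c, o−7=h, m−8=e, l−9=c, u−10=k.

check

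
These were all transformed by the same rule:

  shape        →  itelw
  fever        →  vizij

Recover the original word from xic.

yet

Two steps: reverse the string, then apply a Caesar shift of +4.
Undoing it on xic: shift back: x−4=t, i−4=e, c−4=y → tey; then reverse → yet.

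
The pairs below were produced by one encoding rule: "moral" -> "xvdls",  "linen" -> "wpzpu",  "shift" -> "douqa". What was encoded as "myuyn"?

Shifts by position in moral: pos 0: m→x (+11), pos 1: o→v (+7), pos 2: r→d (+12), pos 3: a→l (+11), pos 4: l→s (+7) — repeating every 3. A repeating key of period 3 is used — shifts +11, +7, +12 over and over.
Undoing it on myuyn: m−11=b, y−7=r, u−12=i, y−11=n, n−7=g.

bring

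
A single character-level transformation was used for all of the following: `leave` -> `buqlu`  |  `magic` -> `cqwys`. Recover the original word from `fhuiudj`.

present

Compare letters: l→b is +16, e→u is +16, a→q is +16 — a constant shift. This is a Caesar cipher with shift 16.
Decoding fhuiudj: f−16=p, h−16=r, u−16=e, i−16=s, u−16=e, d−16=n, j−16=t.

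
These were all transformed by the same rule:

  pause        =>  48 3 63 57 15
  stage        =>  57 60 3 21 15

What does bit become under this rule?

6 27 60

Each letter becomes 3×(its alphabet position, a=1..z=26).
For bit: b=2→6, i=9→27, t=20→60.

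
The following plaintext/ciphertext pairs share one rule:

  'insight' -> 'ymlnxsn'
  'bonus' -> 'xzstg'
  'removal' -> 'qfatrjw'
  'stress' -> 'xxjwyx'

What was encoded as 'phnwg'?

The output letters match the input read backwards, each shifted +5: insight reversed is thgisni. Read the word backwards and shift each letter +5.
Undoing it on phnwg: shift back: p−5=k, h−5=c, n−5=i, w−5=r, g−5=b → kcirb; then reverse → brick.

brick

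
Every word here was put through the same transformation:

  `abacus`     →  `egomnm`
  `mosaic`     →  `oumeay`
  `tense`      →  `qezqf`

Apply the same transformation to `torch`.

The output letters match the input read backwards, each shifted +12: abacus reversed is sucaba. Read the word backwards and shift each letter +12.
Applying it to torch: reverse → hcrot; then shift: h+12=t, c+12=o, r+12=d, o+12=a, t+12=f.

todaf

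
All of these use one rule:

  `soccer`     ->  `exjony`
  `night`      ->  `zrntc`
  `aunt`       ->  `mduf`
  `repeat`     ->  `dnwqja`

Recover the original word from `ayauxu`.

option

A repeating key of period 3 is used — shifts +12, +9, +7 over and over.
Undoing it on ayauxu: a−12=o, y−9=p, a−7=t, u−12=i, x−9=o, u−7=n.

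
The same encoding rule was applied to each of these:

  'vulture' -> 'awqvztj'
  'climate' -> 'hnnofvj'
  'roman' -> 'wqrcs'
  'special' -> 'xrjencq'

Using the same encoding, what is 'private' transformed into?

utnxfvj

Shifts by position in vulture: pos 0: v→a (+5), pos 1: u→w (+2), pos 2: l→q (+5), pos 3: t→v (+2) — repeating every 2. It's a Vigenère-style cipher with numeric key [5,2]: position i shifts by key[i mod 2].
For private: p+5=u, r+2=t, i+5=n, v+2=x, a+5=f, t+2=v, e+5=j.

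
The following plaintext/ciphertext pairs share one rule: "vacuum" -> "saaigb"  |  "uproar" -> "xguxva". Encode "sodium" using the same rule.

saojuy

The output letters match the input read backwards, each shifted +6: vacuum reversed is muucav. The word is reversed, then every letter is shifted forward by 6.
Applying it to sodium: reverse → muidos; then shift: m+6=s, u+6=a, i+6=o, d+6=j, o+6=u, s+6=y.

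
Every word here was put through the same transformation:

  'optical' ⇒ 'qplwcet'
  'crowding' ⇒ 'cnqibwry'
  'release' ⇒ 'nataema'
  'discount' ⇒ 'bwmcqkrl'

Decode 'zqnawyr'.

foreign

o(14)→q(16) and p(15)→p(15) fit y≡25x+4 (mod 26); the inverse of 25 mod 26 is 25. Treating letters as 0–25, the rule is x ↦ 25x + 4 (mod 26).
Decoding zqnawyr: z(25)→25·(25−4)≡5=f; q(16)→25·(16−4)≡14=o; n(13)→25·(13−4)≡17=r; a(0)→25·(0−4)≡4=e; w(22)→25·(22−4)≡8=i; y(24)→25·(24−4)≡6=g; r(17)→25·(17−4)≡13=n (all mod 26).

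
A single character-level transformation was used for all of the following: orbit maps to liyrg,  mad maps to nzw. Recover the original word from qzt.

Each pair mirrors across the alphabet (o↔l, r↔i, b↔y): positions sum to 25. Each letter is replaced by its mirror in the alphabet: a↔z, b↔y, c↔x, and so on (the Atbash cipher).
Undoing it on qzt: q↔j, z↔a, t↔g.

jag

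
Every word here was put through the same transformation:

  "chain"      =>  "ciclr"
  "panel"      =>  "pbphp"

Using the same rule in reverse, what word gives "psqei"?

Letter i (0-indexed) is shifted by i+0, so successive shifts are 0, 1, 2, ….
Decoding psqei: p−0=p, s−1=r, q−2=o, e−3=b, i−4=e.

probe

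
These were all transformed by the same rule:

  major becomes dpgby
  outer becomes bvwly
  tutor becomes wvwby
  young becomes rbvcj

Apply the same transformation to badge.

opmjl

Treating letters as 0–25, the rule is x ↦ 25x + 15 (mod 26).
Applying it to badge: b(1)→25·1+15≡14=o; a(0)→25·0+15≡15=p; d(3)→25·3+15≡12=m; g(6)→25·6+15≡9=j; e(4)→25·4+15≡11=l (all mod 26).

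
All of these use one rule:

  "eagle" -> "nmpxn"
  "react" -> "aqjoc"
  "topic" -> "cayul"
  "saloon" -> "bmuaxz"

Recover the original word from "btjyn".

Shifts by position in eagle: pos 0: e→n (+9), pos 1: a→m (+12), pos 2: g→p (+9), pos 3: l→x (+12) — repeating every 2. A repeating key of period 2 is used — shifts +9, +12 over and over.
Decoding btjyn: b−9=s, t−12=h, j−9=a, y−12=m, n−9=e.

shame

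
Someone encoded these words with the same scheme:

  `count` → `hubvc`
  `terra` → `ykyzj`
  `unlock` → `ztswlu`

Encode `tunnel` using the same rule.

In count: c→h is +5, o→u is +6, u→b is +7, n→v is +8 — the shift increases by 1 each position. The shift increases by 1 at each position, starting from +5: 5, 6, 7, ….
On tunnel: t+5=y, u+6=a, n+7=u, n+8=v, e+9=n, l+10=v.

yauvnv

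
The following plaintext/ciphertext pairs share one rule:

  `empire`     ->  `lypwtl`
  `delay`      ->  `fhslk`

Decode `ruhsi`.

blank

The output letters match the input read backwards, each shifted +7: empire reversed is eripme. Two steps: reverse the string, then apply a Caesar shift of +7.
Undoing it on ruhsi: shift back: r−7=k, u−7=n, h−7=a, s−7=l, i−7=b → knalb; then reverse → blank.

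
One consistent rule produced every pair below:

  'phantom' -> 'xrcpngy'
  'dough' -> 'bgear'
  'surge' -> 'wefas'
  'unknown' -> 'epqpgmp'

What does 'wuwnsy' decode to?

Each letter's alphabet position (a=0..z=25) is mapped through 17·x+2 mod 26 — an affine cipher.
Undoing it on wuwnsy: w(22)→23·(22−2)≡18=s; u(20)→23·(20−2)≡24=y; w(22)→23·(22−2)≡18=s; n(13)→23·(13−2)≡19=t; s(18)→23·(18−2)≡4=e; y(24)→23·(24−2)≡12=m (all mod 26).

system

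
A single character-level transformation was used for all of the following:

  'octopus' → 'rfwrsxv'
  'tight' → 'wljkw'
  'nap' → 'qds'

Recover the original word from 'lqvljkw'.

Compare letters: o→r is +3, c→f is +3, t→w is +3 — a constant shift. This is a Caesar cipher with shift 3.
Undoing it on lqvljkw: l−3=i, q−3=n, v−3=s, l−3=i, j−3=g, k−3=h, w−3=t.

insight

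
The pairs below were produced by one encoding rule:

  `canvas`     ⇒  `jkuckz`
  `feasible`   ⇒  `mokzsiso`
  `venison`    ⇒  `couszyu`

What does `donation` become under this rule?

The shift depends on letter class: consonant c→j is +7, but vowel a→k is +10. Vowels shift forward by 10 and consonants shift forward by 7.
On donation: d(cons)+7=k, o(vowel)+10=y, n(cons)+7=u, a(vowel)+10=k, t(cons)+7=a, i(vowel)+10=s, o(vowel)+10=y, n(cons)+7=u.

kyukasyu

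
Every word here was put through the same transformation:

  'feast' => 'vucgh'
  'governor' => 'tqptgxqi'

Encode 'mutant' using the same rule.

The output letters match the input read backwards, each shifted +2: feast reversed is tsaef. The word is reversed, then every letter is shifted forward by 2.
For mutant: reverse → tnatum; then shift: t+2=v, n+2=p, a+2=c, t+2=v, u+2=w, m+2=o.

vpcvwo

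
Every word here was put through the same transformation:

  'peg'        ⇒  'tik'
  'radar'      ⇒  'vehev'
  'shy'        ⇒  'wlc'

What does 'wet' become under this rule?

aix

Compare letters: p→t is +4, e→i is +4, g→k is +4 — a constant shift. Each letter is shifted forward by 4 in the alphabet (a Caesar shift of +4).
Applying it to wet: w+4=a, e+4=i, t+4=x.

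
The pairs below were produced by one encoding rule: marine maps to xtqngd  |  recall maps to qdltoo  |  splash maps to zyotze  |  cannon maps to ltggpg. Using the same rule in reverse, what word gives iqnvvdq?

This is an affine cipher: with a=0,…,z=25, each position x becomes (9x+19) mod 26.
Undoing it on iqnvvdq: i(8)→3·(8−19)≡19=t; q(16)→3·(16−19)≡17=r; n(13)→3·(13−19)≡8=i; v(21)→3·(21−19)≡6=g; v(21)→3·(21−19)≡6=g; d(3)→3·(3−19)≡4=e; q(16)→3·(16−19)≡17=r (all mod 26).

trigger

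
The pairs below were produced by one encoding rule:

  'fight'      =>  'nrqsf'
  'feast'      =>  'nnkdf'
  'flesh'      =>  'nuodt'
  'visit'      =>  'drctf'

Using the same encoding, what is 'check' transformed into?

In fight: f→n is +8, i→r is +9, g→q is +10, h→s is +11 — the shift increases by 1 each position. The shift increases by 1 at each position, starting from +8: 8, 9, 10, ….
For check: c+8=k, h+9=q, e+10=o, c+11=n, k+12=w.

kqonw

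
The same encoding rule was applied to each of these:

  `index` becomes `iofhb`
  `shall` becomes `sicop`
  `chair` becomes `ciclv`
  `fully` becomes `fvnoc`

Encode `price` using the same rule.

pskfi

In index: i→i is +0, n→o is +1, d→f is +2, e→h is +3 — the shift increases by 1 each position. Letter i (0-indexed) is shifted by i+0, so successive shifts are 0, 1, 2, ….
Applying it to price: p+0=p, r+1=s, i+2=k, c+3=f, e+4=i.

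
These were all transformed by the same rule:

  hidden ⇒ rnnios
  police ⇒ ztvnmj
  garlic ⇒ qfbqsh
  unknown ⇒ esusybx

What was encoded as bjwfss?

Shifts by position in hidden: pos 0: h→r (+10), pos 1: i→n (+5), pos 2: d→n (+10), pos 3: d→i (+5) — repeating every 2. It's a Vigenère-style cipher with numeric key [10,5]: position i shifts by key[i mod 2].
Undoing it on bjwfss: b−10=r, j−5=e, w−10=m, f−5=a, s−10=i, s−5=n.

remain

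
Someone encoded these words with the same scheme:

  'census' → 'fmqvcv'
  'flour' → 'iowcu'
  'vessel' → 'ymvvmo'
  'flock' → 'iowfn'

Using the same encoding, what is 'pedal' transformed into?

The shift depends on letter class: consonant c→f is +3, but vowel e→m is +8. Vowels shift forward by 8 and consonants shift forward by 3.
On pedal: p(cons)+3=s, e(vowel)+8=m, d(cons)+3=g, a(vowel)+8=i, l(cons)+3=o.

smgio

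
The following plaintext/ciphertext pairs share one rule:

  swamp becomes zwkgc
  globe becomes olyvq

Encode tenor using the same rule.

byxod

Two steps: reverse the string, then apply a Caesar shift of +10.
For tenor: reverse → ronet; then shift: r+10=b, o+10=y, n+10=x, e+10=o, t+10=d.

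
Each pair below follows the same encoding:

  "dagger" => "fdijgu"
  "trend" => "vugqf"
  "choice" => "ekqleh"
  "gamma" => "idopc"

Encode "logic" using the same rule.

Shifts by position in dagger: pos 0: d→f (+2), pos 1: a→d (+3), pos 2: g→i (+2), pos 3: g→j (+3) — repeating every 2. The shifts repeat in a cycle of length 2: positions 0,1,… shift by +2, +3, then the pattern repeats.
Applying it to logic: l+2=n, o+3=r, g+2=i, i+3=l, c+2=e.

nrile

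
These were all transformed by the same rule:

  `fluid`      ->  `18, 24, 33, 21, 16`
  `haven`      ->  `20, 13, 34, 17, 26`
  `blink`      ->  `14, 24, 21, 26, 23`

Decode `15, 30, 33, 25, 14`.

f is letter #6 and maps to 18: an offset of 12. The number is (letter's place in the alphabet, a=1) + 12.
Reversing it on 15, 30, 33, 25, 14: 15→(15−12)÷1=3=c, 30→(30−12)÷1=18=r, 33→(33−12)÷1=21=u, 25→(25−12)÷1=13=m, 14→(14−12)÷1=2=b.

crumb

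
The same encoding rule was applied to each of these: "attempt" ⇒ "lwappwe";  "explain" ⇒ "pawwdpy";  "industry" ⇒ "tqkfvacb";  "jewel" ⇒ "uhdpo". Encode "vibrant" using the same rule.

Shifts by position in attempt: pos 0: a→l (+11), pos 1: t→w (+3), pos 2: t→a (+7), pos 3: e→p (+11), pos 4: m→p (+3), pos 5: p→w (+7) — repeating every 3. It's a Vigenère-style cipher with numeric key [11,3,7]: position i shifts by key[i mod 3].
For vibrant: v+11=g, i+3=l, b+7=i, r+11=c, a+3=d, n+7=u, t+11=e.

glicdue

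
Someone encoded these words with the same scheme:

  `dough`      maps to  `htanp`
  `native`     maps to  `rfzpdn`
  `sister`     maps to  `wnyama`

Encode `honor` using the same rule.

lttvz

Letter i (0-indexed) is shifted by i+4, so successive shifts are 4, 5, 6, ….
On honor: h+4=l, o+5=t, n+6=t, o+7=v, r+8=z.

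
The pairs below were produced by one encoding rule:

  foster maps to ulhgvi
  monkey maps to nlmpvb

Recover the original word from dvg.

wet

Each pair mirrors across the alphabet (f↔u, o↔l, s↔h): positions sum to 25. Each letter is replaced by its mirror in the alphabet: a↔z, b↔y, c↔x, and so on (the Atbash cipher).
Decoding dvg: d↔w, v↔e, g↔t.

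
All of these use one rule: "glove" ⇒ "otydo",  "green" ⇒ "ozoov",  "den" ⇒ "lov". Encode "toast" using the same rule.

The shift depends on letter class: consonant g→o is +8, but vowel o→y is +10. Two shifts are in play — +10 for a/e/i/o/u, +8 for every other letter.
Applying it to toast: t(cons)+8=b, o(vowel)+10=y, a(vowel)+10=k, s(cons)+8=a, t(cons)+8=b.

bykab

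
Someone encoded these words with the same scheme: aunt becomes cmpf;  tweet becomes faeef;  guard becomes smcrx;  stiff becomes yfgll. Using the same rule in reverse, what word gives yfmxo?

study

a(0)→c(2) and u(20)→m(12) fit y≡7x+2 (mod 26); the inverse of 7 mod 26 is 15. This is an affine cipher: with a=0,…,z=25, each position x becomes (7x+2) mod 26.
Decoding yfmxo: y(24)→15·(24−2)≡18=s; f(5)→15·(5−2)≡19=t; m(12)→15·(12−2)≡20=u; x(23)→15·(23−2)≡3=d; o(14)→15·(14−2)≡24=y (all mod 26).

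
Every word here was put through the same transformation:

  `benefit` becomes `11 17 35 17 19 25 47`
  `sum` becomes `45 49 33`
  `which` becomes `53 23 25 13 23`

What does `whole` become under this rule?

53 23 37 31 17

b(#2)→11 and e(#5)→17: differences scale by 2, so n = 2·pos + 7. With a=1..z=26, the number is 2·pos + 7.
Applying it to whole: w=23→53, h=8→23, o=15→37, l=12→31, e=5→17.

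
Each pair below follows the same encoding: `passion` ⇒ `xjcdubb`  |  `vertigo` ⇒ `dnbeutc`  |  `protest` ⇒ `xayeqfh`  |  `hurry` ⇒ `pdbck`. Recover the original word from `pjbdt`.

Letter i (0-indexed) is shifted by i+8, so successive shifts are 8, 9, 10, ….
Decoding pjbdt: p−8=h, j−9=a, b−10=r, d−11=s, t−12=h.

harsh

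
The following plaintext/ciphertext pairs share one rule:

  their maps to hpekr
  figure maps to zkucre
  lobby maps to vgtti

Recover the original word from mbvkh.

t(19)→h(7) and h(7)→p(15) fit y≡21x+24 (mod 26); the inverse of 21 mod 26 is 5. Each letter's alphabet position (a=0..z=25) is mapped through 21·x+24 mod 26 — an affine cipher.
Reversing it on mbvkh: m(12)→5·(12−24)≡18=s; b(1)→5·(1−24)≡15=p; v(21)→5·(21−24)≡11=l; k(10)→5·(10−24)≡8=i; h(7)→5·(7−24)≡19=t (all mod 26).

split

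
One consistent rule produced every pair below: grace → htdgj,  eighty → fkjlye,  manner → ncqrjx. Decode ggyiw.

fever

In grace: g→h is +1, r→t is +2, a→d is +3, c→g is +4 — the shift increases by 1 each position. Letter i (0-indexed) is shifted by i+1, so successive shifts are 1, 2, 3, ….
Undoing it on ggyiw: g−1=f, g−2=e, y−3=v, i−4=e, w−5=r.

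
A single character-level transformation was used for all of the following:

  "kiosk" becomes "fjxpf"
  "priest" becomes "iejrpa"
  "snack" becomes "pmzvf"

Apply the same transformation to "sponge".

Each letter's alphabet position (a=0..z=25) is mapped through 11·x+25 mod 26 — an affine cipher.
On sponge: s(18)→11·18+25≡15=p; p(15)→11·15+25≡8=i; o(14)→11·14+25≡23=x; n(13)→11·13+25≡12=m; g(6)→11·6+25≡13=n; e(4)→11·4+25≡17=r (all mod 26).

pixmnr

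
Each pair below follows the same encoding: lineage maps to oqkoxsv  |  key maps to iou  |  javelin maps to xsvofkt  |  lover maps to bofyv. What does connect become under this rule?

Read the word backwards and shift each letter +10.
On connect: reverse → tcennoc; then shift: t+10=d, c+10=m, e+10=o, n+10=x, n+10=x, o+10=y, c+10=m.

dmoxxym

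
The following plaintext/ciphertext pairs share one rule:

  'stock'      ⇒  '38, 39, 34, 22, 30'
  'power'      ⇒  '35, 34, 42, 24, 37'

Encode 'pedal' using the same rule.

s is letter #19 and maps to 38: an offset of 19. Each letter is replaced by its alphabet position (a=1..z=26) + 19.
For pedal: p=16→35, e=5→24, d=4→23, a=1→20, l=12→31.

35, 24, 23, 20, 31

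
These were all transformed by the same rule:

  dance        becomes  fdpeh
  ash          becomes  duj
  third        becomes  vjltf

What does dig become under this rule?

fli

The shift depends on letter class: consonant d→f is +2, but vowel a→d is +3. Vowels shift forward by 3 and consonants shift forward by 2.
Applying it to dig: d(cons)+2=f, i(vowel)+3=l, g(cons)+2=i.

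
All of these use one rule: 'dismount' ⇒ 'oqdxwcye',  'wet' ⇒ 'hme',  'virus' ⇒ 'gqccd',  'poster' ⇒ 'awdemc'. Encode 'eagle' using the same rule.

The shift depends on letter class: consonant d→o is +11, but vowel i→q is +8. Vowels shift forward by 8 and consonants shift forward by 11.
Applying it to eagle: e(vowel)+8=m, a(vowel)+8=i, g(cons)+11=r, l(cons)+11=w, e(vowel)+8=m.

mirwm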